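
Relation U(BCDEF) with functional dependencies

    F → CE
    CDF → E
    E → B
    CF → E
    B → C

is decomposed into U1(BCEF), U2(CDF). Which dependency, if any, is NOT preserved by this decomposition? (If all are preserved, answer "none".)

F → CE lies within U1.
CDF → E: restricted closure across fragments reaches E.
E → B lies within U1.
CF → E lies within U1.
B → C lies within U1.
Every dependency is enforceable on the fragments, so the decomposition is dependency-preserving.

none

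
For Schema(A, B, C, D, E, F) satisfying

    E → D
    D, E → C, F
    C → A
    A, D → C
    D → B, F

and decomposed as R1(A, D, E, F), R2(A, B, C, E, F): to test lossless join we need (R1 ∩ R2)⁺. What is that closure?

R1 ∩ R2 = {A, E, F}.
E → D applies, adding D
D, E → C, F applies, adding C
D → B, F applies, adding B
Closure: {A, B, C, D, E, F}.

A, B, C, D, E, F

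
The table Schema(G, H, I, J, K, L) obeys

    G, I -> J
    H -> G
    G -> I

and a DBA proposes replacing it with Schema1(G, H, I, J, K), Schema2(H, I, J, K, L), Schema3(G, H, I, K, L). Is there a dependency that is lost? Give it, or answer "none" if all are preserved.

G, I → J lies within Schema1.
H → G lies within Schema1.
G → I lies within Schema1.
Every dependency is enforceable on the fragments, so the decomposition is dependency-preserving.

none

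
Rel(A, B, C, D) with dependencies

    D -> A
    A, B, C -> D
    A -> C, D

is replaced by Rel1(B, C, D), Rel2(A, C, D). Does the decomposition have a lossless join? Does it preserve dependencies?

Lossless test: (C, D)⁺ = {A, C, D}, which contains all of one fragment — lossless.
Dependency preservation: A, B, C → D is not contained in any single fragment, but the restricted closure of its left-hand side across the fragments still reaches the right-hand side; the remaining FDs each lie inside some fragment. All dependencies are preserved.

lossless and dependency-preserving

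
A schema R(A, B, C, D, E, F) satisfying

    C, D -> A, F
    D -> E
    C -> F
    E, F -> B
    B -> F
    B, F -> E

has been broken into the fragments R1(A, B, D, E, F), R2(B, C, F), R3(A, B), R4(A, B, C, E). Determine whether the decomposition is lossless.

No

Chase test. Columns are A, B, C, D, E, F; row i has aⱼ where attribute j ∈ Ri, else bᵢⱼ.
Initial tableau (one row per fragment):
  row 1: a1 a2 b13 a4 a5 a6
  row 2: b21 a2 a3 b24 b25 a6
  row 3: a1 a2 b33 b34 b35 b36
  row 4: a1 a2 a3 b44 a5 b46
Rows 2 and 4 agree on C; apply C→F and equate their F entries.
Rows 1 and 3 agree on B; apply B→F and equate their F entries.
Rows 1 and 2 agree on B, F; apply B, F→E and equate their E entries.
Rows 1 and 3 agree on B, F; apply B, F→E and equate their E entries.
No row becomes fully distinguished — the join is lossy.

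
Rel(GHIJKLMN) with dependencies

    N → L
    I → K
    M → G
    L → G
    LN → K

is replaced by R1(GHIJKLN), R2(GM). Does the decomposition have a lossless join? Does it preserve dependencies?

lossy but dependency-preserving

Lossless test: (G)⁺ = {G}, which is a superkey of neither fragment — lossy.
Dependency preservation: every FD's attributes lie within a single fragment, so each can be enforced locally — preserved.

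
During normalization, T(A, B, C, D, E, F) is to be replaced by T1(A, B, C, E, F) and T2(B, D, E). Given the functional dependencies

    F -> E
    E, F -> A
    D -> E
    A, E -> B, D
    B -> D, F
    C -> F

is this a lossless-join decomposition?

Common attributes: T1 ∩ T2 = {B, E}.
Closure of {B, E}: B → D, F applies, adding D, F; E, F → A applies, adding A. So (B, E)⁺ = {A, B, D, E, F}.
This closure contains every attribute of T2, so T1 ∩ T2 → T2. The join is lossless.

Yes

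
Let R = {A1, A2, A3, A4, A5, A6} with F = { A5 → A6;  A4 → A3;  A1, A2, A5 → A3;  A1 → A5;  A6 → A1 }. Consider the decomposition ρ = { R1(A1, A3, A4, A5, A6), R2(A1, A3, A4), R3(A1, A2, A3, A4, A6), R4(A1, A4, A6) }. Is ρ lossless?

Chase test. Columns are A1, A2, A3, A4, A5, A6; row i has aⱼ where attribute j ∈ Ri, else bᵢⱼ.
Initial tableau (one row per fragment):
  row 1: a1 b12 a3 a4 a5 a6
  row 2: a1 b22 a3 a4 b25 b26
  row 3: a1 a2 a3 a4 b35 a6
  row 4: a1 b42 b43 a4 b45 a6
Rows 1 and 4 agree on A4; apply A4→A3 and equate their A3 entries.
Rows 1 and 2 agree on A1; apply A1→A5 and equate their A5 entries.
Rows 1 and 3 agree on A1; apply A1→A5 and equate their A5 entries.
Rows 1 and 4 agree on A1; apply A1→A5 and equate their A5 entries.
Rows 1 and 2 agree on A5; apply A5→A6 and equate their A6 entries.
Row 3 is now all distinguished symbols — the join is lossless.

Yes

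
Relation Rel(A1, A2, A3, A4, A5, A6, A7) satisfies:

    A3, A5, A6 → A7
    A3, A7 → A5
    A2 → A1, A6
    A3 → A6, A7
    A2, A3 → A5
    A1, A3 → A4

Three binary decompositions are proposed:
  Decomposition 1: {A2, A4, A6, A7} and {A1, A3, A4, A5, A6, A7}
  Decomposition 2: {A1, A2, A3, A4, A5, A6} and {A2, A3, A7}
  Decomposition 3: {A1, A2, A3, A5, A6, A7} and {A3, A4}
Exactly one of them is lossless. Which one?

Decomposition 1: common = {A4, A6, A7}, closure = {A4, A6, A7} → lossy.
Decomposition 2: common = {A2, A3}, closure = {A1, A2, A3, A4, A5, A6, A7} → lossless.
Decomposition 3: common = {A3}, closure = {A3, A5, A6, A7} → lossy.

Decomposition 2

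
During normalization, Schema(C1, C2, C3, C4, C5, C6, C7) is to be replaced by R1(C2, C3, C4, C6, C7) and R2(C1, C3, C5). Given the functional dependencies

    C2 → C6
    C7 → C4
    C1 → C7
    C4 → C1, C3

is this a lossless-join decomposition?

No

Common attributes: R1 ∩ R2 = {C3}.
No dependency enlarges {C3}, so (C3)⁺ = {C3}.
The closure contains neither all of R1 = {C2, C3, C4, C6, C7} nor all of R2 = {C1, C3, C5}, so the common attributes are not a superkey of either fragment. The join is lossy.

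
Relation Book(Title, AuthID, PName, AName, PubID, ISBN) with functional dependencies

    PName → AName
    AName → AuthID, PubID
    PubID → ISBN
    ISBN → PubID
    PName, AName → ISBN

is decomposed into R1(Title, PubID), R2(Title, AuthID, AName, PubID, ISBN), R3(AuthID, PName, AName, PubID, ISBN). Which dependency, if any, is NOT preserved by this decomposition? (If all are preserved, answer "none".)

none

PName → AName lies within R3.
AName → AuthID, PubID lies within R2.
PubID → ISBN lies within R2.
ISBN → PubID lies within R2.
PName, AName → ISBN lies within R3.
Every dependency is enforceable on the fragments, so the decomposition is dependency-preserving.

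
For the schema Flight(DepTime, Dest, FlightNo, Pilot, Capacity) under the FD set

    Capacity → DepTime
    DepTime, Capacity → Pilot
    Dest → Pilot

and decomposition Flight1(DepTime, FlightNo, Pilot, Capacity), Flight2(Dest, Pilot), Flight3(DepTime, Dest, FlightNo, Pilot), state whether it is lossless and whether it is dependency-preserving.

Lossless test (chase): applying each FD to every pair of rows produces no changes in the tableau, so no row becomes fully distinguished — the join is lossy.
Dependency preservation: every FD's attributes lie within a single fragment, so each can be enforced locally — preserved.

lossy but dependency-preserving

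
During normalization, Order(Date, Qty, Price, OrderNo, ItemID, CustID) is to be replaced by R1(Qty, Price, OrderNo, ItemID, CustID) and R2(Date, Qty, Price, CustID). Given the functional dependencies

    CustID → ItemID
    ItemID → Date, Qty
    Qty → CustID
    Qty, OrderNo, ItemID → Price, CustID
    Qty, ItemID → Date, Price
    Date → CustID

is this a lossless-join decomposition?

Common attributes: R1 ∩ R2 = {Qty, Price, CustID}.
Closure of {Qty, Price, CustID}: CustID → ItemID applies, adding ItemID; ItemID → Date, Qty applies, adding Date. So (Qty, Price, CustID)⁺ = {Date, Qty, Price, ItemID, CustID}.
This closure contains every attribute of R2, so R1 ∩ R2 → R2. The join is lossless.

Yes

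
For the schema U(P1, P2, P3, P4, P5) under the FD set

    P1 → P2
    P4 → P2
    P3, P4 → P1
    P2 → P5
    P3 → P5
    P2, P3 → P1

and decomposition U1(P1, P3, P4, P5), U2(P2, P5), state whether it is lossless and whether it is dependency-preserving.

Lossless test: (P5)⁺ = {P5}, which is a superkey of neither fragment — lossy.
Dependency preservation: the restricted closure of {P1} across the fragments never reaches {P2}, so P1 → P2 cannot be enforced without a join — not preserved.

lossy and not dependency-preserving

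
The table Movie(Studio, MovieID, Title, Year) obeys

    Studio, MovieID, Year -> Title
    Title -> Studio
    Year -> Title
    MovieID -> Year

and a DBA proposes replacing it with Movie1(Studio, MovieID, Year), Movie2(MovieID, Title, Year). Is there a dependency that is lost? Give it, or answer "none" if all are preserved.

Check Title → Studio: no single fragment contains all of {Studio, Title}, and the restricted closure of {Title} across the fragments never reaches {Studio}.
Studio, MovieID, Year → Title is preserved.
Year → Title is preserved.
MovieID → Year is preserved.

Title -> Studio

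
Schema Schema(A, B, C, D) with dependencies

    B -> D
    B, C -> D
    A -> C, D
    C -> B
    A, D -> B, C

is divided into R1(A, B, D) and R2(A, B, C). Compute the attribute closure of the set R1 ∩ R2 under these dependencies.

R1 ∩ R2 = {A, B}.
B → D applies, adding D
A → C, D applies, adding C
Closure: {A, B, C, D}.

A, B, C, D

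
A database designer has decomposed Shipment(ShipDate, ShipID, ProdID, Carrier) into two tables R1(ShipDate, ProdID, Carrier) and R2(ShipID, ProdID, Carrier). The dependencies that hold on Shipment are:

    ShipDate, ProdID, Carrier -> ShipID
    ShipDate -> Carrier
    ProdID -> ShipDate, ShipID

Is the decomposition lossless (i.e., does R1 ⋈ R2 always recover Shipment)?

Common attributes: R1 ∩ R2 = {ProdID, Carrier}.
Closure of {ProdID, Carrier}: ProdID → ShipDate, ShipID applies, adding ShipDate, ShipID. So (ProdID, Carrier)⁺ = {ShipDate, ShipID, ProdID, Carrier}.
This closure contains every attribute of R1, so R1 ∩ R2 → R1. The join is lossless.

Yes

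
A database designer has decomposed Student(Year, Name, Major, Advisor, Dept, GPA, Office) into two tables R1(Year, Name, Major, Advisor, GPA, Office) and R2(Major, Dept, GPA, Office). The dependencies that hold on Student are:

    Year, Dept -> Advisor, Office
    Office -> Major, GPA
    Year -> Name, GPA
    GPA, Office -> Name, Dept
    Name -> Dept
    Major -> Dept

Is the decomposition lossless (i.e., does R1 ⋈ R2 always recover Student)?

Yes

Common attributes: R1 ∩ R2 = {Major, GPA, Office}.
Closure of {Major, GPA, Office}: GPA, Office → Name, Dept applies, adding Name, Dept. So (Major, GPA, Office)⁺ = {Name, Major, Dept, GPA, Office}.
This closure contains every attribute of R2, so R1 ∩ R2 → R2. The join is lossless.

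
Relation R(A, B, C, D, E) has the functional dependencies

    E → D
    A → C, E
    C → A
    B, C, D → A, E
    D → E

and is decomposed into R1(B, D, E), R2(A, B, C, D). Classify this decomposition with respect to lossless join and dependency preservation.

lossless and dependency-preserving

Lossless test: (B, D)⁺ = {B, D, E}, which contains all of one fragment — lossless.
Dependency preservation: A → C, E; B, C, D → A, E are not contained in any single fragment, but the restricted closure of each left-hand side across the fragments still reaches the right-hand side; the remaining FDs each lie inside some fragment. All dependencies are preserved.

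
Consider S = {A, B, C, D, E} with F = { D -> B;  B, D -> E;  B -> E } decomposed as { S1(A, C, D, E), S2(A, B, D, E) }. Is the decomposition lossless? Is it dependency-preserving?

Lossless test: (A, D, E)⁺ = {A, B, D, E}, which contains all of one fragment — lossless.
Dependency preservation: every FD's attributes lie within a single fragment, so each can be enforced locally — preserved.

lossless and dependency-preserving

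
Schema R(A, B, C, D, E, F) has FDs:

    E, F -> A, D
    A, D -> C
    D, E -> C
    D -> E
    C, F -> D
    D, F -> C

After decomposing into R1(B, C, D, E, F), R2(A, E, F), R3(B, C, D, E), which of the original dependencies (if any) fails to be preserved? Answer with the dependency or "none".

none

E, F → A, D: restricted closure across fragments reaches A, D.
A, D → C: restricted closure across fragments reaches C.
D, E → C lies within R1.
D → E lies within R1.
C, F → D lies within R1.
D, F → C lies within R1.
Every dependency is enforceable on the fragments, so the decomposition is dependency-preserving.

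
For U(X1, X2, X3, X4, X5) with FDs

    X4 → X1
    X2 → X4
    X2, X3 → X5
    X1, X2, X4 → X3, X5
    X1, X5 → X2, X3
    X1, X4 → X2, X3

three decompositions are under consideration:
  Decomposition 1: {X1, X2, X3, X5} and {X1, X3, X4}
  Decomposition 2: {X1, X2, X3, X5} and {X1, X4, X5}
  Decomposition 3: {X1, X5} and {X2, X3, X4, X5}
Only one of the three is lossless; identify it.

Decomposition 1: common = {X1, X3}, closure = {X1, X3} → lossy.
Decomposition 2: common = {X1, X5}, closure = {X1, X2, X3, X4, X5} → lossless.
Decomposition 3: common = {X5}, closure = {X5} → lossy.

Decomposition 2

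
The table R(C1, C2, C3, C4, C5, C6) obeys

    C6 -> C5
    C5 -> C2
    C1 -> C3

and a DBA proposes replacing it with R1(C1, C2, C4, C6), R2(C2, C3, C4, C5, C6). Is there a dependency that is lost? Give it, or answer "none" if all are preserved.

Check C1 → C3: no single fragment contains all of {C1, C3}, and the restricted closure of {C1} across the fragments never reaches {C3}.
C6 → C5 is preserved.
C5 → C2 is preserved.

C1 -> C3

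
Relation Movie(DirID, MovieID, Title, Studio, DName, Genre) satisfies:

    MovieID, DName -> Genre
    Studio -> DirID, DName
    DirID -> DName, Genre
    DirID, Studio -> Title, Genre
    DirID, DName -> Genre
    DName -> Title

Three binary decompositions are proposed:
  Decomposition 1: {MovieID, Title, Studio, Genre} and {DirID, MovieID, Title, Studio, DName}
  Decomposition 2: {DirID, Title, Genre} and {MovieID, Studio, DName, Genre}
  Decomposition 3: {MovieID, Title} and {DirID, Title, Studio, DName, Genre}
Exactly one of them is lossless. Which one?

Decomposition 1: common = {MovieID, Title, Studio}, closure = {DirID, MovieID, Title, Studio, DName, Genre} → lossless.
Decomposition 2: common = {Genre}, closure = {Genre} → lossy.
Decomposition 3: common = {Title}, closure = {Title} → lossy.

Decomposition 1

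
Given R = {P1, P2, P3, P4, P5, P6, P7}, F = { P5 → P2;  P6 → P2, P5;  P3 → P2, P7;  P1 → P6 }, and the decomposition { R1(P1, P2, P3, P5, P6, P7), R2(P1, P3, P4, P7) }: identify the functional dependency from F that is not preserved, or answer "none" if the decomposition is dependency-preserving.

P5 → P2 lies within R1.
P6 → P2, P5 lies within R1.
P3 → P2, P7 lies within R1.
P1 → P6 lies within R1.
Every dependency is enforceable on the fragments, so the decomposition is dependency-preserving.

none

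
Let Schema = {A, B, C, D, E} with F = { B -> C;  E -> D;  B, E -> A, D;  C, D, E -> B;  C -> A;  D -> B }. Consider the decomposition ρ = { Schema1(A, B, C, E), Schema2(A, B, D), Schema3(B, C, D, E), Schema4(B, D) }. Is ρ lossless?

Yes

Chase test. Columns are A, B, C, D, E; row i has aⱼ where attribute j ∈ Schemai, else bᵢⱼ.
Initial tableau (one row per fragment):
  row 1: a1 a2 a3 b14 a5
  row 2: a1 a2 b23 a4 b25
  row 3: b31 a2 a3 a4 a5
  row 4: b41 a2 b43 a4 b45
Rows 1 and 2 agree on B; apply B→C and equate their C entries.
Rows 1 and 4 agree on B; apply B→C and equate their C entries.
Rows 1 and 3 agree on E; apply E→D and equate their D entries.
Rows 1 and 3 agree on B, E; apply B, E→A, D and equate their A, D entries.
Rows 1 and 4 agree on C; apply C→A and equate their A entries.
Row 1 is now all distinguished symbols — the join is lossless.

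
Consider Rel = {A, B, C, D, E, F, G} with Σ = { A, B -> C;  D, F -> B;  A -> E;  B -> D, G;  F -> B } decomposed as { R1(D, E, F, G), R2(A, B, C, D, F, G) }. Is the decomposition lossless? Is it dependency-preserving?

Lossless test: (D, F, G)⁺ = {B, D, F, G}, which is a superkey of neither fragment — lossy.
Dependency preservation: the restricted closure of {A} across the fragments never reaches {E}, so A → E cannot be enforced without a join — not preserved.

lossy and not dependency-preserving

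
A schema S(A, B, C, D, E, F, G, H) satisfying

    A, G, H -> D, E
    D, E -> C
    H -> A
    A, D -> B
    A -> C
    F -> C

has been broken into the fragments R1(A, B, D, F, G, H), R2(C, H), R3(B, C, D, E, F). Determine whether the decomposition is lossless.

Chase test. Columns are A, B, C, D, E, F, G, H; row i has aⱼ where attribute j ∈ Ri, else bᵢⱼ.
Initial tableau (one row per fragment):
  row 1: a1 a2 b13 a4 b15 a6 a7 a8
  row 2: b21 b22 a3 b24 b25 b26 b27 a8
  row 3: b31 a2 a3 a4 a5 a6 b37 b38
Rows 1 and 2 agree on H; apply H→A and equate their A entries.
Rows 1 and 2 agree on A; apply A→C and equate their C entries.
No row becomes fully distinguished — the join is lossy.

No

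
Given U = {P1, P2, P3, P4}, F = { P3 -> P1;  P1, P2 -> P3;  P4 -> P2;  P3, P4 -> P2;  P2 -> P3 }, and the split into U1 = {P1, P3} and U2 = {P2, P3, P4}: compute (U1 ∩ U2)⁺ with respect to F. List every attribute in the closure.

U1 ∩ U2 = {P3}.
P3 → P1 applies, adding P1
Closure: {P1, P3}.

P1, P3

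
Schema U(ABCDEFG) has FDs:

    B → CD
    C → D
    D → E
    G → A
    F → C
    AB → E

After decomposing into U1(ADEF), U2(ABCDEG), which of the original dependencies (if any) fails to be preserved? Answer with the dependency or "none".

Check F → C: no single fragment contains all of {CF}, and the restricted closure of {F} across the fragments never reaches {C}.
B → CD is preserved.
C → D is preserved.
D → E is preserved.
G → A is preserved.
AB → E is preserved.

F → C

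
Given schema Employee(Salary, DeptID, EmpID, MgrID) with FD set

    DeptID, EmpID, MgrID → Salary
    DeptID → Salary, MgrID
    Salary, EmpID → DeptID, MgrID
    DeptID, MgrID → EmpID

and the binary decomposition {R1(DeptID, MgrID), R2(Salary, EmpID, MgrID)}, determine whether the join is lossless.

No

Common attributes: R1 ∩ R2 = {MgrID}.
No dependency enlarges {MgrID}, so (MgrID)⁺ = {MgrID}.
The closure contains neither all of R1 = {DeptID, MgrID} nor all of R2 = {Salary, EmpID, MgrID}, so the common attributes are not a superkey of either fragment. The join is lossy.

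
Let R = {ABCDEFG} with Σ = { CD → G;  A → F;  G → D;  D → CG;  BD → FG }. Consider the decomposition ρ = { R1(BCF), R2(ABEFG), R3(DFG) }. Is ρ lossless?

No

Chase test. Columns are ABCDEFG; row i has aⱼ where attribute j ∈ Ri, else bᵢⱼ.
Initial tableau (one row per fragment):
  row 1: b11 a2 a3 b14 b15 a6 b17
  row 2: a1 a2 b23 b24 a5 a6 a7
  row 3: b31 b32 b33 a4 b35 a6 a7
Rows 2 and 3 agree on G; apply G→D and equate their D entries.
Rows 2 and 3 agree on D; apply D→CG and equate their CG entries.
No row becomes fully distinguished — the join is lossy.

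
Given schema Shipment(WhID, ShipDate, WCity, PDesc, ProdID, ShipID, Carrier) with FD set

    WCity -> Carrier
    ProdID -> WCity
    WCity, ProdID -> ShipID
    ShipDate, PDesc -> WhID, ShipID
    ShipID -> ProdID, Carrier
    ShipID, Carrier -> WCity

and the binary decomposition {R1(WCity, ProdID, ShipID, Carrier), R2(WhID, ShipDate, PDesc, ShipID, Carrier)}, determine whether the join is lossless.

Yes

Common attributes: R1 ∩ R2 = {ShipID, Carrier}.
Closure of {ShipID, Carrier}: ShipID → ProdID, Carrier applies, adding ProdID; ShipID, Carrier → WCity applies, adding WCity. So (ShipID, Carrier)⁺ = {WCity, ProdID, ShipID, Carrier}.
This closure contains every attribute of R1, so R1 ∩ R2 → R1. The join is lossless.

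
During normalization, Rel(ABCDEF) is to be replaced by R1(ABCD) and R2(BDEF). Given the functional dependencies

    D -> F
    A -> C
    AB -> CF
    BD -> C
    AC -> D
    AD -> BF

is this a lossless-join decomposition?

No

Common attributes: R1 ∩ R2 = {BD}.
Closure of {BD}: D → F applies, adding F; BD → C applies, adding C. So (BD)⁺ = {BCDF}.
The closure contains neither all of R1 = {ABCD} nor all of R2 = {BDEF}, so the common attributes are not a superkey of either fragment. The join is lossy.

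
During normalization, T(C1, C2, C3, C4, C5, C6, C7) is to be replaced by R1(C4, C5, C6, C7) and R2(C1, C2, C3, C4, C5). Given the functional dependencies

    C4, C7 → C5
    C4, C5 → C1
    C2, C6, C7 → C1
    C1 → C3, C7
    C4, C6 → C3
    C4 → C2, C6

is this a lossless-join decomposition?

Common attributes: R1 ∩ R2 = {C4, C5}.
Closure of {C4, C5}: C4, C5 → C1 applies, adding C1; C1 → C3, C7 applies, adding C3, C7; C4 → C2, C6 applies, adding C2, C6. So (C4, C5)⁺ = {C1, C2, C3, C4, C5, C6, C7}.
This closure contains every attribute of R1, so R1 ∩ R2 → R1. The join is lossless.

Yes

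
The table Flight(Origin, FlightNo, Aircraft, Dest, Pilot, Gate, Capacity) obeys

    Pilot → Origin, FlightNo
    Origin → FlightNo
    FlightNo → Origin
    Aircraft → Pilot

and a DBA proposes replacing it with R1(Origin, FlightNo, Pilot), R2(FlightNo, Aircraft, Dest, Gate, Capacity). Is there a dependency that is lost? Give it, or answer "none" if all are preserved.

Aircraft → Pilot

Check Aircraft → Pilot: no single fragment contains all of {Aircraft, Pilot}, and the restricted closure of {Aircraft} across the fragments never reaches {Pilot}.
Pilot → Origin, FlightNo is preserved.
Origin → FlightNo is preserved.
FlightNo → Origin is preserved.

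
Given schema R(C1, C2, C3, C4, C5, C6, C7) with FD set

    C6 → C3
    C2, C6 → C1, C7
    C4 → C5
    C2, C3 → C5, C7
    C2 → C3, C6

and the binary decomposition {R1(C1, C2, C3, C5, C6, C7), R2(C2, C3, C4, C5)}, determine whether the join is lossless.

Yes

Common attributes: R1 ∩ R2 = {C2, C3, C5}.
Closure of {C2, C3, C5}: C2, C3 → C5, C7 applies, adding C7; C2 → C3, C6 applies, adding C6; C2, C6 → C1, C7 applies, adding C1. So (C2, C3, C5)⁺ = {C1, C2, C3, C5, C6, C7}.
This closure contains every attribute of R1, so R1 ∩ R2 → R1. The join is lossless.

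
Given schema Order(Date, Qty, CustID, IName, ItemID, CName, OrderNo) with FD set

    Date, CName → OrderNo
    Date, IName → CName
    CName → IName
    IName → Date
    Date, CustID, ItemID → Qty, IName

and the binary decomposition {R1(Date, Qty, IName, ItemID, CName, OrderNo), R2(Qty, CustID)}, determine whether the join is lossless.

No

Common attributes: R1 ∩ R2 = {Qty}.
No dependency enlarges {Qty}, so (Qty)⁺ = {Qty}.
The closure contains neither all of R1 = {Date, Qty, IName, ItemID, CName, OrderNo} nor all of R2 = {Qty, CustID}, so the common attributes are not a superkey of either fragment. The join is lossy.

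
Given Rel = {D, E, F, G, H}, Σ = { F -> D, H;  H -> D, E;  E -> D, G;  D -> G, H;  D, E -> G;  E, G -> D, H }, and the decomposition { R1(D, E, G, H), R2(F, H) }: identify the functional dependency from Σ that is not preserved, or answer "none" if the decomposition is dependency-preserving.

none

F → D, H: restricted closure across fragments reaches D, H.
H → D, E lies within R1.
E → D, G lies within R1.
D → G, H lies within R1.
D, E → G lies within R1.
E, G → D, H lies within R1.
Every dependency is enforceable on the fragments, so the decomposition is dependency-preserving.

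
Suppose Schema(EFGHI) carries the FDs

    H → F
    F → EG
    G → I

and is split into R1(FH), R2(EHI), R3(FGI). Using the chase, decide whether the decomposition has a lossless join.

Chase test. Columns are EFGHI; row i has aⱼ where attribute j ∈ Ri, else bᵢⱼ.
Initial tableau (one row per fragment):
  row 1: b11 a2 b13 a4 b15
  row 2: a1 b22 b23 a4 a5
  row 3: b31 a2 a3 b34 a5
Rows 1 and 2 agree on H; apply H→F and equate their F entries.
Rows 1 and 2 agree on F; apply F→EG and equate their EG entries.
Rows 1 and 3 agree on F; apply F→EG and equate their EG entries.
Rows 1 and 2 agree on G; apply G→I and equate their I entries.
Row 1 is now all distinguished symbols — the join is lossless.

Yes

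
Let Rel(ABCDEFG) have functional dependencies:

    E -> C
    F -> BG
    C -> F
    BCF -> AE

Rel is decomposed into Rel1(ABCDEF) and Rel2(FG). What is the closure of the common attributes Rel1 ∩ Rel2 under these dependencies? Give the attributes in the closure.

BFG

Rel1 ∩ Rel2 = {F}.
F → BG applies, adding BG
Closure: {BFG}.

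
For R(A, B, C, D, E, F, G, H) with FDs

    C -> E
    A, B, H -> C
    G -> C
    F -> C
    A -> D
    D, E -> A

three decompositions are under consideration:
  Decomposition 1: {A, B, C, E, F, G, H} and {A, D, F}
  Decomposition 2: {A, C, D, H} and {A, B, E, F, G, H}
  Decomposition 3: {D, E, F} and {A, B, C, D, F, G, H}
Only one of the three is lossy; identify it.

Decomposition 2

Decomposition 1: common = {A, F}, closure = {A, C, D, E, F} → lossless.
Decomposition 2: common = {A, H}, closure = {A, D, H} → lossy.
Decomposition 3: common = {D, F}, closure = {A, C, D, E, F} → lossless.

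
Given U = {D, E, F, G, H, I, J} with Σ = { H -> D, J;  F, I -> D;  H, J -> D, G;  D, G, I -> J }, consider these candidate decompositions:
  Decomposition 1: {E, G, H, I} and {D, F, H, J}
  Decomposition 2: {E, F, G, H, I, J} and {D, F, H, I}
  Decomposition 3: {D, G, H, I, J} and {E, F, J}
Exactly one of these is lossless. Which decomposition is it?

Decomposition 2

Decomposition 1: common = {H}, closure = {D, G, H, J} → lossy.
Decomposition 2: common = {F, H, I}, closure = {D, F, G, H, I, J} → lossless.
Decomposition 3: common = {J}, closure = {J} → lossy.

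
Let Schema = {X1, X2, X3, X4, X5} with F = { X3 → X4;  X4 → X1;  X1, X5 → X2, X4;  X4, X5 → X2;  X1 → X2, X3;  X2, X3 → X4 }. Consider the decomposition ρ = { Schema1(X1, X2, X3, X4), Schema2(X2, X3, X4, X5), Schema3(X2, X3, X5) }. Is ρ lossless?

Yes

Chase test. Columns are X1, X2, X3, X4, X5; row i has aⱼ where attribute j ∈ Schemai, else bᵢⱼ.
Initial tableau (one row per fragment):
  row 1: a1 a2 a3 a4 b15
  row 2: b21 a2 a3 a4 a5
  row 3: b31 a2 a3 b34 a5
Rows 1 and 3 agree on X3; apply X3→X4 and equate their X4 entries.
Rows 1 and 2 agree on X4; apply X4→X1 and equate their X1 entries.
Rows 1 and 3 agree on X4; apply X4→X1 and equate their X1 entries.
Row 2 is now all distinguished symbols — the join is lossless.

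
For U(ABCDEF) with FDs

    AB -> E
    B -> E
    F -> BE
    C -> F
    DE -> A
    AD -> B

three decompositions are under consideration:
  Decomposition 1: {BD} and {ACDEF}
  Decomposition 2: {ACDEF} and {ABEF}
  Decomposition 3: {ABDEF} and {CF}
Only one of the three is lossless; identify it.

Decomposition 2

Decomposition 1: common = {D}, closure = {D} → lossy.
Decomposition 2: common = {AEF}, closure = {ABEF} → lossless.
Decomposition 3: common = {F}, closure = {BEF} → lossy.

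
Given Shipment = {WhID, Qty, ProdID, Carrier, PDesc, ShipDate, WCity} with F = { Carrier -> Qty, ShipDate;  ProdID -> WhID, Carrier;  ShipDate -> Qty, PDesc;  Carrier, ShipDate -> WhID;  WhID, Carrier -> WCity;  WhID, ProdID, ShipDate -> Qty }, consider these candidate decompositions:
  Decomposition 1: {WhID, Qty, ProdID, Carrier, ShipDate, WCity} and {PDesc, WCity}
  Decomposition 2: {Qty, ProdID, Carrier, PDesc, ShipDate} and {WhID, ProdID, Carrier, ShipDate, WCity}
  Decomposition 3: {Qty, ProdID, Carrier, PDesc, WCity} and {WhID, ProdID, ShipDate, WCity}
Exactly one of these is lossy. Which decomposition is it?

Decomposition 1: common = {WCity}, closure = {WCity} → lossy.
Decomposition 2: common = {ProdID, Carrier, ShipDate}, closure = {WhID, Qty, ProdID, Carrier, PDesc, ShipDate, WCity} → lossless.
Decomposition 3: common = {ProdID, WCity}, closure = {WhID, Qty, ProdID, Carrier, PDesc, ShipDate, WCity} → lossless.

Decomposition 1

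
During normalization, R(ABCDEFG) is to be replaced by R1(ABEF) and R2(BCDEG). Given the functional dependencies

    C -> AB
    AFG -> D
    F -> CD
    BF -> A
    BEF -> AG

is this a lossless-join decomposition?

Common attributes: R1 ∩ R2 = {BE}.
No dependency enlarges {BE}, so (BE)⁺ = {BE}.
The closure contains neither all of R1 = {ABEF} nor all of R2 = {BCDEG}, so the common attributes are not a superkey of either fragment. The join is lossy.

No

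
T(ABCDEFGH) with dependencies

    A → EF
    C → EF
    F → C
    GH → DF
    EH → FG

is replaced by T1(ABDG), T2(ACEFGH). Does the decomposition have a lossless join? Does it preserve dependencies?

lossy and not dependency-preserving

Lossless test: (AG)⁺ = {ACEFG}, which is a superkey of neither fragment — lossy.
Dependency preservation: the restricted closure of {GH} across the fragments never reaches {DF}, so GH → DF cannot be enforced without a join — not preserved.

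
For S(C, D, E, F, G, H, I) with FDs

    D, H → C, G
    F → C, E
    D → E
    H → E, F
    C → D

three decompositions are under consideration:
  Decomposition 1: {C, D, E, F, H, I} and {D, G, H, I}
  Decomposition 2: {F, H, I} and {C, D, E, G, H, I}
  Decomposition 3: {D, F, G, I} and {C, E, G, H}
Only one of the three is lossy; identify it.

Decomposition 1: common = {D, H, I}, closure = {C, D, E, F, G, H, I} → lossless.
Decomposition 2: common = {H, I}, closure = {C, D, E, F, G, H, I} → lossless.
Decomposition 3: common = {G}, closure = {G} → lossy.

Decomposition 3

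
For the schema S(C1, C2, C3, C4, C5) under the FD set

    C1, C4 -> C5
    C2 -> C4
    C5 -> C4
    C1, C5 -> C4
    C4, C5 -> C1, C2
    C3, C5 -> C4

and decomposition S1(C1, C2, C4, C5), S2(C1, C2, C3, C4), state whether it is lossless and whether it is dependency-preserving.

Lossless test: (C1, C2, C4)⁺ = {C1, C2, C4, C5}, which contains all of one fragment — lossless.
Dependency preservation: C3, C5 → C4 is not contained in any single fragment, but the restricted closure of its left-hand side across the fragments still reaches the right-hand side; the remaining FDs each lie inside some fragment. All dependencies are preserved.

lossless and dependency-preserving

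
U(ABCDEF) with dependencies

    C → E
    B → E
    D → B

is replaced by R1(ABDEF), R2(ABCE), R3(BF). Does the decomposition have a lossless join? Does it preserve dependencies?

lossy but dependency-preserving

Lossless test (chase): Rows 1 and 3 agree on B; apply B→E and equate their E entries. No row becomes fully distinguished — the join is lossy.
Dependency preservation: every FD's attributes lie within a single fragment, so each can be enforced locally — preserved.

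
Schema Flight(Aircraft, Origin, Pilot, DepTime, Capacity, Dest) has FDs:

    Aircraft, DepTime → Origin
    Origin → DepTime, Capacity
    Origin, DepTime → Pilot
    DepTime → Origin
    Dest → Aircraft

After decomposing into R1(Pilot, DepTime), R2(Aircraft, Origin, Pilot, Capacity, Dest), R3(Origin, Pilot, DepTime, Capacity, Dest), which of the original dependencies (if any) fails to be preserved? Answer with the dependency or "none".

none

Aircraft, DepTime → Origin: restricted closure across fragments reaches Origin.
Origin → DepTime, Capacity lies within R3.
Origin, DepTime → Pilot lies within R3.
DepTime → Origin lies within R3.
Dest → Aircraft lies within R2.
Every dependency is enforceable on the fragments, so the decomposition is dependency-preserving.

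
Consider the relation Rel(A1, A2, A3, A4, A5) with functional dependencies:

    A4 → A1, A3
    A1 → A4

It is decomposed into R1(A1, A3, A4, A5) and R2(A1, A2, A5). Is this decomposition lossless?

Yes

Common attributes: R1 ∩ R2 = {A1, A5}.
Closure of {A1, A5}: A1 → A4 applies, adding A4; A4 → A1, A3 applies, adding A3. So (A1, A5)⁺ = {A1, A3, A4, A5}.
This closure contains every attribute of R1, so R1 ∩ R2 → R1. The join is lossless.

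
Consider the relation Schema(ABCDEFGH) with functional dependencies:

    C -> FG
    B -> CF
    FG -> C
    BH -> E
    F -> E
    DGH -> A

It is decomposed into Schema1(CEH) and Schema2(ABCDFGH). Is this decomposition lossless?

Common attributes: Schema1 ∩ Schema2 = {CH}.
Closure of {CH}: C → FG applies, adding FG; F → E applies, adding E. So (CH)⁺ = {CEFGH}.
This closure contains every attribute of Schema1, so Schema1 ∩ Schema2 → Schema1. The join is lossless.

Yes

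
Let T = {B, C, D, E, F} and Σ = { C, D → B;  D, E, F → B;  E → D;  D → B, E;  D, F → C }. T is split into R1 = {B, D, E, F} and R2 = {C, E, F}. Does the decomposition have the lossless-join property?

Yes

Common attributes: R1 ∩ R2 = {E, F}.
Closure of {E, F}: E → D applies, adding D; D → B, E applies, adding B; D, F → C applies, adding C. So (E, F)⁺ = {B, C, D, E, F}.
This closure contains every attribute of R1, so R1 ∩ R2 → R1. The join is lossless.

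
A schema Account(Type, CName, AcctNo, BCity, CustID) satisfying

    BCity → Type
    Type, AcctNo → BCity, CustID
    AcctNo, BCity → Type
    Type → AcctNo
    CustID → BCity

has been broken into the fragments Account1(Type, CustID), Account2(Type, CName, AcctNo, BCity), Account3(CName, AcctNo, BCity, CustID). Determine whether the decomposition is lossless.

Chase test. Columns are Type, CName, AcctNo, BCity, CustID; row i has aⱼ where attribute j ∈ Accounti, else bᵢⱼ.
Initial tableau (one row per fragment):
  row 1: a1 b12 b13 b14 a5
  row 2: a1 a2 a3 a4 b25
  row 3: b31 a2 a3 a4 a5
Rows 2 and 3 agree on BCity; apply BCity→Type and equate their Type entries.
Rows 2 and 3 agree on Type, AcctNo; apply Type, AcctNo→BCity, CustID and equate their BCity, CustID entries.
Rows 1 and 2 agree on Type; apply Type→AcctNo and equate their AcctNo entries.
Rows 1 and 2 agree on CustID; apply CustID→BCity and equate their BCity entries.
Row 2 is now all distinguished symbols — the join is lossless.

Yes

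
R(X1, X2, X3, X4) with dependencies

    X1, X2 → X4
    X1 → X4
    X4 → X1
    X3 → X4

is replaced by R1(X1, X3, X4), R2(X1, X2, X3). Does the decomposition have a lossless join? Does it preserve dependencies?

lossless and dependency-preserving

Lossless test: (X1, X3)⁺ = {X1, X3, X4}, which contains all of one fragment — lossless.
Dependency preservation: X1, X2 → X4 is not contained in any single fragment, but the restricted closure of its left-hand side across the fragments still reaches the right-hand side; the remaining FDs each lie inside some fragment. All dependencies are preserved.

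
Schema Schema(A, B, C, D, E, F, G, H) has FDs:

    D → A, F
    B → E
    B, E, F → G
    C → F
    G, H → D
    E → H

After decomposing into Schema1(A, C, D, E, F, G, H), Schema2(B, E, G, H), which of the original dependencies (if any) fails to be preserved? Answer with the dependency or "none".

Check B, E, F → G: no single fragment contains all of {B, E, F, G}, and the restricted closure of {B, E, F} across the fragments never reaches {G}.
D → A, F is preserved.
B → E is preserved.
C → F is preserved.
G, H → D is preserved.
E → H is preserved.

B, E, F → G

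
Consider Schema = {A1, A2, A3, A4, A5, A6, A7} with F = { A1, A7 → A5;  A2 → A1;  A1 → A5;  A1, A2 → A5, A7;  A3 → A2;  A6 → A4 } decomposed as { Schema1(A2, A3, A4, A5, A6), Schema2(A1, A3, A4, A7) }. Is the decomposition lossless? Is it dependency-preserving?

lossless but not dependency-preserving

Lossless test: (A3, A4)⁺ = {A1, A2, A3, A4, A5, A7}, which contains all of one fragment — lossless.
Dependency preservation: the restricted closure of {A1, A7} across the fragments never reaches {A5}, so A1, A7 → A5 cannot be enforced without a join — not preserved.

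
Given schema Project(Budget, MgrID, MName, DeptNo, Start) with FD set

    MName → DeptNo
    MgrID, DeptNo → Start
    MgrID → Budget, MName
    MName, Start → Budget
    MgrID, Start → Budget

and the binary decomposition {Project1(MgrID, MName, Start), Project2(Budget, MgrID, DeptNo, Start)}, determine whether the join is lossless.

Common attributes: Project1 ∩ Project2 = {MgrID, Start}.
Closure of {MgrID, Start}: MgrID → Budget, MName applies, adding Budget, MName; MName → DeptNo applies, adding DeptNo. So (MgrID, Start)⁺ = {Budget, MgrID, MName, DeptNo, Start}.
This closure contains every attribute of Project1, so Project1 ∩ Project2 → Project1. The join is lossless.

Yes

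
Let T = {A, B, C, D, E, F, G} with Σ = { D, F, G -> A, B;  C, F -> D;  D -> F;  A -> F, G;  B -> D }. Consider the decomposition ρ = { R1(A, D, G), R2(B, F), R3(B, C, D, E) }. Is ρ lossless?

No

Chase test. Columns are A, B, C, D, E, F, G; row i has aⱼ where attribute j ∈ Ri, else bᵢⱼ.
Initial tableau (one row per fragment):
  row 1: a1 b12 b13 a4 b15 b16 a7
  row 2: b21 a2 b23 b24 b25 a6 b27
  row 3: b31 a2 a3 a4 a5 b36 b37
Rows 1 and 3 agree on D; apply D→F and equate their F entries.
Rows 2 and 3 agree on B; apply B→D and equate their D entries.
Rows 1 and 2 agree on D; apply D→F and equate their F entries.
No row becomes fully distinguished — the join is lossy.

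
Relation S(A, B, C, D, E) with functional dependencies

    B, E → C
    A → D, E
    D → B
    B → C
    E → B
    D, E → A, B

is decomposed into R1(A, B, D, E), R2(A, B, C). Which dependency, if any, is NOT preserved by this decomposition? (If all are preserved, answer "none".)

B, E → C: restricted closure across fragments reaches C.
A → D, E lies within R1.
D → B lies within R1.
B → C lies within R2.
E → B lies within R1.
D, E → A, B lies within R1.
Every dependency is enforceable on the fragments, so the decomposition is dependency-preserving.

none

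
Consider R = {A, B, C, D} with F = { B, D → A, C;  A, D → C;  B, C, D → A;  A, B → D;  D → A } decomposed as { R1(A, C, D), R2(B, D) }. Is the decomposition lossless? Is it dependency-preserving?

Lossless test: (D)⁺ = {A, C, D}, which contains all of one fragment — lossless.
Dependency preservation: the restricted closure of {A, B} across the fragments never reaches {D}, so A, B → D cannot be enforced without a join — not preserved.

lossless but not dependency-preserving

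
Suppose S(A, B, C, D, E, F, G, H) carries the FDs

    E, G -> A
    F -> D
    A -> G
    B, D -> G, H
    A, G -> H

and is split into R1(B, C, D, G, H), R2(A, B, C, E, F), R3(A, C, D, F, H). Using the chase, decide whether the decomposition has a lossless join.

Chase test. Columns are A, B, C, D, E, F, G, H; row i has aⱼ where attribute j ∈ Ri, else bᵢⱼ.
Initial tableau (one row per fragment):
  row 1: b11 a2 a3 a4 b15 b16 a7 a8
  row 2: a1 a2 a3 b24 a5 a6 b27 b28
  row 3: a1 b32 a3 a4 b35 a6 b37 a8
Rows 2 and 3 agree on F; apply F→D and equate their D entries.
Rows 2 and 3 agree on A; apply A→G and equate their G entries.
Rows 1 and 2 agree on B, D; apply B, D→G, H and equate their G, H entries.
Row 2 is now all distinguished symbols — the join is lossless.

Yes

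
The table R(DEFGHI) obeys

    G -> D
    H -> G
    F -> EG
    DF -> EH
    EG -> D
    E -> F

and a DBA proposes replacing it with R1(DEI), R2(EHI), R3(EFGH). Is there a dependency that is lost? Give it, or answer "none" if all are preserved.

G -> D

Check G → D: no single fragment contains all of {DG}, and the restricted closure of {G} across the fragments never reaches {D}.
H → G is preserved.
F → EG is preserved.
DF → EH is preserved.
EG → D is preserved.
E → F is preserved.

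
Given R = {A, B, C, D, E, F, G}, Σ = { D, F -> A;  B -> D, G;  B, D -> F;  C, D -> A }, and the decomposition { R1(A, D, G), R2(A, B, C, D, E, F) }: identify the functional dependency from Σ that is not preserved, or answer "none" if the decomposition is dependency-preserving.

Check B → D, G: no single fragment contains all of {B, D, G}, and the restricted closure of {B} across the fragments never reaches {D, G}.
D, F → A is preserved.
B, D → F is preserved.
C, D → A is preserved.

B -> D, G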